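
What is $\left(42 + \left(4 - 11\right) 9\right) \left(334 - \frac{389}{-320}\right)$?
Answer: $- \frac{2252649}{320} \approx -7039.5$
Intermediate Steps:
$\left(42 + \left(4 - 11\right) 9\right) \left(334 - \frac{389}{-320}\right) = \left(42 - 63\right) \left(334 - - \frac{389}{320}\right) = \left(42 - 63\right) \left(334 + \frac{389}{320}\right) = \left(-21\right) \frac{107269}{320} = - \frac{2252649}{320}$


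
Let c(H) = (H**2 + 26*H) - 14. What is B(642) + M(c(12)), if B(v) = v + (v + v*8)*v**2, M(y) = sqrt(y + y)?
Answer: 2381484234 + 2*sqrt(221) ≈ 2.3815e+9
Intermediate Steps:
c(H) = -14 + H**2 + 26*H
M(y) = sqrt(2)*sqrt(y) (M(y) = sqrt(2*y) = sqrt(2)*sqrt(y))
B(v) = v + 9*v**3 (B(v) = v + (v + 8*v)*v**2 = v + (9*v)*v**2 = v + 9*v**3)
B(642) + M(c(12)) = (642 + 9*642**3) + sqrt(2)*sqrt(-14 + 12**2 + 26*12) = (642 + 9*264609288) + sqrt(2)*sqrt(-14 + 144 + 312) = (642 + 2381483592) + sqrt(2)*sqrt(442) = 2381484234 + 2*sqrt(221)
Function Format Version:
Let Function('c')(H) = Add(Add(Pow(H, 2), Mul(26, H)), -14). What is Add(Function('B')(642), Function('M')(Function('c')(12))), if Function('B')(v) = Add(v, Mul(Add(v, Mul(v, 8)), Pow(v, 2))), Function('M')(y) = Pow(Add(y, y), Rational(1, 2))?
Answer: Add(2381484234, Mul(2, Pow(221, Rational(1, 2)))) ≈ 2.3815e+9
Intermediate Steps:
Function('c')(H) = Add(-14, Pow(H, 2), Mul(26, H))
Function('M')(y) = Mul(Pow(2, Rational(1, 2)), Pow(y, Rational(1, 2))) (Function('M')(y) = Pow(Mul(2, y), Rational(1, 2)) = Mul(Pow(2, Rational(1, 2)), Pow(y, Rational(1, 2))))
Function('B')(v) = Add(v, Mul(9, Pow(v, 3))) (Function('B')(v) = Add(v, Mul(Add(v, Mul(8, v)), Pow(v, 2))) = Add(v, Mul(Mul(9, v), Pow(v, 2))) = Add(v, Mul(9, Pow(v, 3))))
Add(Function('B')(642), Function('M')(Function('c')(12))) = Add(Add(642, Mul(9, Pow(642, 3))), Mul(Pow(2, Rational(1, 2)), Pow(Add(-14, Pow(12, 2), Mul(26, 12)), Rational(1, 2)))) = Add(Add(642, Mul(9, 264609288)), Mul(Pow(2, Rational(1, 2)), Pow(Add(-14, 144, 312), Rational(1, 2)))) = Add(Add(642, 2381483592), Mul(Pow(2, Rational(1, 2)), Pow(442, Rational(1, 2)))) = Add(2381484234, Mul(2, Pow(221, Rational(1, 2))))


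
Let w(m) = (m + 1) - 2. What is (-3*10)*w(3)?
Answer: -60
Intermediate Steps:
w(m) = -1 + m (w(m) = (1 + m) - 2 = -1 + m)
(-3*10)*w(3) = (-3*10)*(-1 + 3) = -30*2 = -60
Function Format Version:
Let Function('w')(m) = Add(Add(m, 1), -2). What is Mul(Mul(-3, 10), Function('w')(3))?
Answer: -60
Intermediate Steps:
Function('w')(m) = Add(-1, m) (Function('w')(m) = Add(Add(1, m), -2) = Add(-1, m))
Mul(Mul(-3, 10), Function('w')(3)) = Mul(Mul(-3, 10), Add(-1, 3)) = Mul(-30, 2) = -60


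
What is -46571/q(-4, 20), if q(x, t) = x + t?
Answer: -46571/16 ≈ -2910.7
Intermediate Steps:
q(x, t) = t + x
-46571/q(-4, 20) = -46571/(20 - 4) = -46571/16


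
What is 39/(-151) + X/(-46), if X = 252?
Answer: -19923/3473 ≈ -5.7365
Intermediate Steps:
39/(-151) + X/(-46) = 39/(-151) + 252/(-46) = 39*(-1/151) + 252*(-1/46) = -39/151 - 126/23 = -19923/3473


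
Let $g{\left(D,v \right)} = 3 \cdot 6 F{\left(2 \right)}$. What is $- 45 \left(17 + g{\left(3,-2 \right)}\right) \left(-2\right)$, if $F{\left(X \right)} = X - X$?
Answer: $1530$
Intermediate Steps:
$F{\left(X \right)} = 0$
$g{\left(D,v \right)} = 0$ ($g{\left(D,v \right)} = 3 \cdot 6 \cdot 0 = 18 \cdot 0 = 0$)
$- 45 \left(17 + g{\left(3,-2 \right)}\right) \left(-2\right) = - 45 \left(17 + 0\right) \left(-2\right) = \left(-45\right) 17 \left(-2\right) = \left(-765\right) \left(-2\right) = 1530$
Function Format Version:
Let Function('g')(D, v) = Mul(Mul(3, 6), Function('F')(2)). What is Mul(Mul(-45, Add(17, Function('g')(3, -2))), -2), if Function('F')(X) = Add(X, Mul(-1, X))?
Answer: 1530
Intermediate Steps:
Function('F')(X) = 0
Function('g')(D, v) = 0 (Function('g')(D, v) = Mul(Mul(3, 6), 0) = Mul(18, 0) = 0)
Mul(Mul(-45, Add(17, Function('g')(3, -2))), -2) = Mul(Mul(-45, Add(17, 0)), -2) = Mul(Mul(-45, 17), -2) = Mul(-765, -2) = 1530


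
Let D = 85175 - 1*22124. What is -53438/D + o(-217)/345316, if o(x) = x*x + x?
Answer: -3874417484/5443129779 ≈ -0.71180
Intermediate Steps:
o(x) = x + x² (o(x) = x² + x = x + x²)
D = 63051 (D = 85175 - 22124 = 63051)
-53438/D + o(-217)/345316 = -53438/63051 - 217*(1 - 217)/345316 = -53438*1/63051 - 217*(-216)*(1/345316) = -53438/63051 + 46872*(1/345316) = -53438/63051 + 11718/86329 = -3874417484/5443129779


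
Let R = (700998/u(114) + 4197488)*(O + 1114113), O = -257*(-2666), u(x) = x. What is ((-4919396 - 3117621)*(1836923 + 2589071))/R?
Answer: -675863991378062/143706483898875 ≈ -4.7031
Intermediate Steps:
O = 685162
R = 143706483898875/19 (R = (700998/114 + 4197488)*(685162 + 1114113) = (700998*(1/114) + 4197488)*1799275 = (116833/19 + 4197488)*1799275 = (79869105/19)*1799275 = 143706483898875/19 ≈ 7.5635e+12)
((-4919396 - 3117621)*(1836923 + 2589071))/R = ((-4919396 - 3117621)*(1836923 + 2589071))/(143706483898875/19) = -8037017*4425994*(19/143706483898875) = -35571789019898*19/143706483898875 = -675863991378062/143706483898875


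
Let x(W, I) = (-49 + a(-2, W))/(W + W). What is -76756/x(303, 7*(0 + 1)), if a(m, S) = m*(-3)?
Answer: 46514136/43 ≈ 1.0817e+6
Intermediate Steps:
a(m, S) = -3*m
x(W, I) = -43/(2*W) (x(W, I) = (-49 - 3*(-2))/(W + W) = (-49 + 6)/((2*W)) = -43/(2*W))
-76756/x(303, 7*(0 + 1)) = -76756/((-43/2/303)) = -76756/((-43/2*1/303)) = -76756/(-43/606) = -76756*(-606/43) = 46514136/43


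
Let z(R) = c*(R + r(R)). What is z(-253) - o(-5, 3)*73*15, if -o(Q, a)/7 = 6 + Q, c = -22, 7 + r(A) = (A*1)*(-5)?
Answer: -14445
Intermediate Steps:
r(A) = -7 - 5*A (r(A) = -7 + (A*1)*(-5) = -7 + A*(-5) = -7 - 5*A)
o(Q, a) = -42 - 7*Q (o(Q, a) = -7*(6 + Q) = -42 - 7*Q)
z(R) = 154 + 88*R (z(R) = -22*(R + (-7 - 5*R)) = -22*(-7 - 4*R) = 154 + 88*R)
z(-253) - o(-5, 3)*73*15 = (154 + 88*(-253)) - (-42 - 7*(-5))*73*15 = (154 - 22264) - (-42 + 35)*73*15 = -22110 - (-7*73)*15 = -22110 - (-511)*15 = -22110 - 1*(-7665) = -22110 + 7665 = -14445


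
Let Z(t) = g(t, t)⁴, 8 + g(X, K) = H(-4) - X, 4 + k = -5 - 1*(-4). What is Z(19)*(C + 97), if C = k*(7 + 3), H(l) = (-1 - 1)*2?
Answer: 43405487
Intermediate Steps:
H(l) = -4 (H(l) = -2*2 = -4)
k = -5 (k = -4 + (-5 - 1*(-4)) = -4 + (-5 + 4) = -4 - 1 = -5)
C = -50 (C = -5*(7 + 3) = -5*10 = -50)
g(X, K) = -12 - X (g(X, K) = -8 + (-4 - X) = -12 - X)
Z(t) = (-12 - t)⁴
Z(19)*(C + 97) = (12 + 19)⁴*(-50 + 97) = 31⁴*47 = 923521*47 = 43405487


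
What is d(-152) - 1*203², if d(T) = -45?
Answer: -41254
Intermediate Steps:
d(-152) - 1*203² = -45 - 1*203² = -45 - 1*41209 = -45 - 41209 = -41254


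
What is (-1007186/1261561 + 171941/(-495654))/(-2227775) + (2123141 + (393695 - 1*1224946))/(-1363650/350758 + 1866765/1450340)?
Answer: -290636790372879559806062004486541/585057766654158243040418670 ≈ -4.9677e+5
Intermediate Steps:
(-1007186/1261561 + 171941/(-495654))/(-2227775) + (2123141 + (393695 - 1*1224946))/(-1363650/350758 + 1866765/1450340) = (-1007186*1/1261561 + 171941*(-1/495654))*(-1/2227775) + (2123141 + (393695 - 1224946))/(-1363650*1/350758 + 1866765*(1/1450340)) = (-1007186/1261561 - 171941/495654)*(-1/2227775) + (2123141 - 831251)/(-681825/175379 + 373353/290068) = -716129829545/625297755894*(-1/2227775) + 1291890/(-132297338313/50871835772) = 143225965909/278604541627351170 + 1291890*(-50871835772/132297338313) = 143225965909/278604541627351170 - 21906938638496360/44099112771 = -290636790372879559806062004486541/585057766654158243040418670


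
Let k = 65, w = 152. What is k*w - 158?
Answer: 9722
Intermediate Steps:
k*w - 158 = 65*152 - 158 = 9880 - 158 = 9722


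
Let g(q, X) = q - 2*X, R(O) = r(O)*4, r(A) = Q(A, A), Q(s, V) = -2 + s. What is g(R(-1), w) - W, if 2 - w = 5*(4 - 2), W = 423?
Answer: -419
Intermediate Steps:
r(A) = -2 + A
R(O) = -8 + 4*O (R(O) = (-2 + O)*4 = -8 + 4*O)
w = -8 (w = 2 - 5*(4 - 2) = 2 - 5*2 = 2 - 1*10 = 2 - 10 = -8)
g(R(-1), w) - W = ((-8 + 4*(-1)) - 2*(-8)) - 1*423 = ((-8 - 4) + 16) - 423 = (-12 + 16) - 423 = 4 - 423 = -419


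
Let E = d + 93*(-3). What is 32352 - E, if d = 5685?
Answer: 26946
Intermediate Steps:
E = 5406 (E = 5685 + 93*(-3) = 5685 - 279 = 5406)
32352 - E = 32352 - 1*5406 = 32352 - 5406 = 26946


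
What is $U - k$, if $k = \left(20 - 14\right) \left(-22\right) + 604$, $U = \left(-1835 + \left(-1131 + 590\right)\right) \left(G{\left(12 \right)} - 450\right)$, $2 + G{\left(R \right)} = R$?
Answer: $1044968$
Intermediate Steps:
$G{\left(R \right)} = -2 + R$
$U = 1045440$ ($U = \left(-1835 + \left(-1131 + 590\right)\right) \left(\left(-2 + 12\right) - 450\right) = \left(-1835 - 541\right) \left(10 - 450\right) = \left(-2376\right) \left(-440\right) = 1045440$)
$k = 472$ ($k = 6 \left(-22\right) + 604 = -132 + 604 = 472$)
$U - k = 1045440 - 472 = 1044968$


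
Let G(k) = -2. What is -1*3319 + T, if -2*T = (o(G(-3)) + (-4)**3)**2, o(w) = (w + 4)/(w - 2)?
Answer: -43193/8 ≈ -5399.1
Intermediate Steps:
o(w) = (4 + w)/(-2 + w)
T = -16641/8 (T = -((4 - 2)/(-2 - 2) + (-4)**3)**2/2 = -(2/(-4) - 64)**2/2 = -(-1/4*2 - 64)**2/2 = -(-1/2 - 64)**2/2 = -(-129/2)**2/2 = -1/2*16641/4 = -16641/8 ≈ -2080.1)
-1*3319 + T = -1*3319 - 16641/8 = -3319 - 16641/8 = -43193/8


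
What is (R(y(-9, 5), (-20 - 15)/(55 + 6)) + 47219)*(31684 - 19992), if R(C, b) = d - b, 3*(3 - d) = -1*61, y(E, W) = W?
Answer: 101082624784/183 ≈ 5.5236e+8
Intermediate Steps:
d = 70/3 (d = 3 - (-1)*61/3 = 3 - ⅓*(-61) = 3 + 61/3 = 70/3 ≈ 23.333)
R(C, b) = 70/3 - b
(R(y(-9, 5), (-20 - 15)/(55 + 6)) + 47219)*(31684 - 19992) = ((70/3 - (-20 - 15)/(55 + 6)) + 47219)*(31684 - 19992) = ((70/3 - (-35)/61) + 47219)*11692 = ((70/3 - 1*(-35/61)) + 47219)*11692 = ((70/3 + 35/61) + 47219)*11692 = (4375/183 + 47219)*11692 = (8645452/183)*11692 = 101082624784/183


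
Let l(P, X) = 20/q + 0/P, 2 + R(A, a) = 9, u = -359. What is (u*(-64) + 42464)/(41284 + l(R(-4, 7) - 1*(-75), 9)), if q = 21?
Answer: 171780/108373 ≈ 1.5851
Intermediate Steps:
R(A, a) = 7 (R(A, a) = -2 + 9 = 7)
l(P, X) = 20/21 (l(P, X) = 20/21 + 0/P = 20*(1/21) + 0 = 20/21 + 0 = 20/21)
(u*(-64) + 42464)/(41284 + l(R(-4, 7) - 1*(-75), 9)) = (-359*(-64) + 42464)/(41284 + 20/21) = (22976 + 42464)/(866984/21) = 65440*(21/866984) = 171780/108373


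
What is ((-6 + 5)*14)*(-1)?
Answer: 14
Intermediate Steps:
((-6 + 5)*14)*(-1) = -1*14*(-1) = -14*(-1) = 14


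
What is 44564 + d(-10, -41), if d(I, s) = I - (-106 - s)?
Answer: 44619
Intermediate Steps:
d(I, s) = 106 + I + s (d(I, s) = I + (106 + s) = 106 + I + s)
44564 + d(-10, -41) = 44564 + (106 - 10 - 41) = 44564 + 55 = 44619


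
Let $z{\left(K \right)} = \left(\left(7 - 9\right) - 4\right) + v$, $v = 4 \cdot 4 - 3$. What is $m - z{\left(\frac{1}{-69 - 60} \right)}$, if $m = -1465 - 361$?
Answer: $-1833$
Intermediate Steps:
$m = -1826$
$v = 13$ ($v = 16 - 3 = 13$)
$z{\left(K \right)} = 7$ ($z{\left(K \right)} = \left(\left(7 - 9\right) - 4\right) + 13 = \left(-2 - 4\right) + 13 = -6 + 13 = 7$)
$m - z{\left(\frac{1}{-69 - 60} \right)} = -1826 - 7 = -1833$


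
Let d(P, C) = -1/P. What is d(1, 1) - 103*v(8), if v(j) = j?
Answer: -825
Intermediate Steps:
d(1, 1) - 103*v(8) = -1/1 - 103*8 = -1*1 - 824 = -1 - 824 = -825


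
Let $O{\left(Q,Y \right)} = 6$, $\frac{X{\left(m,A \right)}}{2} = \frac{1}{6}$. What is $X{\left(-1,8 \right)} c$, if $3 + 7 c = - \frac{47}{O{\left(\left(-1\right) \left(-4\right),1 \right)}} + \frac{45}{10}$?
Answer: $- \frac{19}{63} \approx -0.30159$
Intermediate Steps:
$X{\left(m,A \right)} = \frac{1}{3}$ ($X{\left(m,A \right)} = \frac{2}{6} = 2 \cdot \frac{1}{6} = \frac{1}{3}$)
$c = - \frac{19}{21}$ ($c = - \frac{3}{7} + \frac{- \frac{47}{6} + \frac{45}{10}}{7} = - \frac{3}{7} + \frac{\left(-47\right) \frac{1}{6} + 45 \cdot \frac{1}{10}}{7} = - \frac{3}{7} + \frac{- \frac{47}{6} + \frac{9}{2}}{7} = - \frac{3}{7} + \frac{1}{7} \left(- \frac{10}{3}\right) = - \frac{3}{7} - \frac{10}{21} = - \frac{19}{21} \approx -0.90476$)
$X{\left(-1,8 \right)} c = \frac{1}{3} \left(- \frac{19}{21}\right) = - \frac{19}{63}$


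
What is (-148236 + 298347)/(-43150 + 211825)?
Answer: 3849/4325 ≈ 0.88994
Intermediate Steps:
(-148236 + 298347)/(-43150 + 211825) = 150111/168675 = 150111*(1/168675) = 3849/4325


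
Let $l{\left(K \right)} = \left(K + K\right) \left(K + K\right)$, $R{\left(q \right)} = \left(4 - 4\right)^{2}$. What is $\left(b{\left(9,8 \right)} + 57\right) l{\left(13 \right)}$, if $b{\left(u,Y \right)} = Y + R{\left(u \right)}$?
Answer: $43940$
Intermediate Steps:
$R{\left(q \right)} = 0$ ($R{\left(q \right)} = 0^{2} = 0$)
$b{\left(u,Y \right)} = Y$ ($b{\left(u,Y \right)} = Y + 0 = Y$)
$l{\left(K \right)} = 4 K^{2}$ ($l{\left(K \right)} = 2 K 2 K = 4 K^{2}$)
$\left(b{\left(9,8 \right)} + 57\right) l{\left(13 \right)} = \left(8 + 57\right) 4 \cdot 13^{2} = 65 \cdot 4 \cdot 169 = 65 \cdot 676 = 43940$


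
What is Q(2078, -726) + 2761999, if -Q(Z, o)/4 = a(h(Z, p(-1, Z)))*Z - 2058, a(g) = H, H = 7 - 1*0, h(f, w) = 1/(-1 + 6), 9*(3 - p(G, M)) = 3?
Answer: 2712047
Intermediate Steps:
p(G, M) = 8/3 (p(G, M) = 3 - ⅑*3 = 3 - ⅓ = 8/3)
h(f, w) = ⅕ (h(f, w) = 1/5 = ⅕)
H = 7 (H = 7 + 0 = 7)
a(g) = 7
Q(Z, o) = 8232 - 28*Z (Q(Z, o) = -4*(7*Z - 2058) = -4*(-2058 + 7*Z) = 8232 - 28*Z)
Q(2078, -726) + 2761999 = (8232 - 28*2078) + 2761999 = (8232 - 58184) + 2761999 = -49952 + 2761999 = 2712047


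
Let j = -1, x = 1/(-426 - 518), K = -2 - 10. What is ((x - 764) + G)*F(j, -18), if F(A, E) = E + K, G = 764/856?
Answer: 1156201005/50504 ≈ 22893.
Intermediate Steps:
G = 191/214 (G = 764*(1/856) = 191/214 ≈ 0.89252)
K = -12
x = -1/944 (x = 1/(-944) = -1/944 ≈ -0.0010593)
F(A, E) = -12 + E (F(A, E) = E - 12 = -12 + E)
((x - 764) + G)*F(j, -18) = ((-1/944 - 764) + 191/214)*(-12 - 18) = (-721217/944 + 191/214)*(-30) = -77080067/101008*(-30) = 1156201005/50504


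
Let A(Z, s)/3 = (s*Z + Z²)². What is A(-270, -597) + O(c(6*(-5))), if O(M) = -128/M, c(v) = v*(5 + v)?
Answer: 61647894112436/375 ≈ 1.6439e+11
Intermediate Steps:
A(Z, s) = 3*(Z² + Z*s)² (A(Z, s) = 3*(s*Z + Z²)² = 3*(Z*s + Z²)² = 3*(Z² + Z*s)²)
A(-270, -597) + O(c(6*(-5))) = 3*(-270)²*(-270 - 597)² - 128*(-1/(30*(5 + 6*(-5)))) = 3*72900*(-867)² - 128*(-1/(30*(5 - 30))) = 3*72900*751689 - 128/((-30*(-25))) = 164394384300 - 128/750 = 164394384300 - 128*1/750 = 164394384300 - 64/375 = 61647894112436/375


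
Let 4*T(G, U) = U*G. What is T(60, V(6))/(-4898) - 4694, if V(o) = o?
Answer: -11495651/2449 ≈ -4694.0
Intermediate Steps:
T(G, U) = G*U/4 (T(G, U) = (U*G)/4 = (G*U)/4 = G*U/4)
T(60, V(6))/(-4898) - 4694 = ((¼)*60*6)/(-4898) - 4694 = 90*(-1/4898) - 4694 = -45/2449 - 4694 = -11495651/2449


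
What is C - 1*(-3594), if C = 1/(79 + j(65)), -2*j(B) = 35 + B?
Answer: 104227/29 ≈ 3594.0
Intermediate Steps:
j(B) = -35/2 - B/2 (j(B) = -(35 + B)/2 = -35/2 - B/2)
C = 1/29 (C = 1/(79 + (-35/2 - ½*65)) = 1/(79 + (-35/2 - 65/2)) = 1/(79 - 50) = 1/29 ≈ 0.034483)
C - 1*(-3594) = 1/29 - 1*(-3594) = 1/29 + 3594 = 104227/29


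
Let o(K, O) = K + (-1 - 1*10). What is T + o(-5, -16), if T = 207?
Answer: 191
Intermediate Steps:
o(K, O) = -11 + K (o(K, O) = K + (-1 - 10) = K - 11 = -11 + K)
T + o(-5, -16) = 207 + (-11 - 5) = 207 - 16 = 191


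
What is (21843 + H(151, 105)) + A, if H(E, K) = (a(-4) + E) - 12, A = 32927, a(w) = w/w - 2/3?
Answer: 164728/3 ≈ 54909.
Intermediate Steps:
a(w) = 1/3 (a(w) = 1 - 2*1/3 = 1 - 2/3 = 1/3)
H(E, K) = -35/3 + E (H(E, K) = (1/3 + E) - 12 = -35/3 + E)
(21843 + H(151, 105)) + A = (21843 + (-35/3 + 151)) + 32927 = (21843 + 418/3) + 32927 = 65947/3 + 32927 = 164728/3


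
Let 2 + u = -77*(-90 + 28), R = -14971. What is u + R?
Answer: -10199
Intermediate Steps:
u = 4772 (u = -2 - 77*(-90 + 28) = -2 - 77*(-62) = -2 + 4774 = 4772)
u + R = 4772 - 14971 = -10199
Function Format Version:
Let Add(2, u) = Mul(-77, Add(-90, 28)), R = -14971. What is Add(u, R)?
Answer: -10199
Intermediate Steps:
u = 4772 (u = Add(-2, Mul(-77, Add(-90, 28))) = Add(-2, Mul(-77, -62)) = Add(-2, 4774) = 4772)
Add(u, R) = Add(4772, -14971) = -10199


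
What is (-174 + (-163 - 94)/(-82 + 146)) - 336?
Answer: -32897/64 ≈ -514.02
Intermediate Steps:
(-174 + (-163 - 94)/(-82 + 146)) - 336 = (-174 - 257/64) - 336 = -11393/64 - 336 = -32897/64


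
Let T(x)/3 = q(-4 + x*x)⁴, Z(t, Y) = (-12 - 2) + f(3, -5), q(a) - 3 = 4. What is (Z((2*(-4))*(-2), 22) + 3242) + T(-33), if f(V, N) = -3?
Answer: 10428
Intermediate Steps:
q(a) = 7 (q(a) = 3 + 4 = 7)
Z(t, Y) = -17 (Z(t, Y) = (-12 - 2) - 3 = -14 - 3 = -17)
T(x) = 7203 (T(x) = 3*7⁴ = 3*2401 = 7203)
(Z((2*(-4))*(-2), 22) + 3242) + T(-33) = (-17 + 3242) + 7203 = 3225 + 7203 = 10428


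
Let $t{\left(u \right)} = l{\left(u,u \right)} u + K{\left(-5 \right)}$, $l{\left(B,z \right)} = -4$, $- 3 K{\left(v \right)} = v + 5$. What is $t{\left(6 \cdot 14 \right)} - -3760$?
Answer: $3424$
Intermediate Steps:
$K{\left(v \right)} = - \frac{5}{3} - \frac{v}{3}$ ($K{\left(v \right)} = - \frac{v + 5}{3} = - \frac{5 + v}{3} = - \frac{5}{3} - \frac{v}{3}$)
$t{\left(u \right)} = - 4 u$ ($t{\left(u \right)} = - 4 u - 0 = - 4 u + \left(- \frac{5}{3} + \frac{5}{3}\right) = - 4 u + 0 = - 4 u$)
$t{\left(6 \cdot 14 \right)} - -3760 = - 4 \cdot 6 \cdot 14 - -3760 = \left(-4\right) 84 + 3760 = -336 + 3760 = 3424$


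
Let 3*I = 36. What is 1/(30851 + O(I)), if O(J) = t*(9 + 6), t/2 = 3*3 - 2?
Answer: 1/31061 ≈ 3.2195e-5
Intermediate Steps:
t = 14 (t = 2*(3*3 - 2) = 2*(9 - 2) = 2*7 = 14)
I = 12 (I = (⅓)*36 = 12)
O(J) = 210 (O(J) = 14*(9 + 6) = 14*15 = 210)
1/(30851 + O(I)) = 1/(30851 + 210) = 1/31061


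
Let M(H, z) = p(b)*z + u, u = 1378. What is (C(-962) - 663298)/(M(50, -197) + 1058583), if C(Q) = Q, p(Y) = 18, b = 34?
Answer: -132852/211283 ≈ -0.62879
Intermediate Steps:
M(H, z) = 1378 + 18*z (M(H, z) = 18*z + 1378 = 1378 + 18*z)
(C(-962) - 663298)/(M(50, -197) + 1058583) = (-962 - 663298)/((1378 + 18*(-197)) + 1058583) = -664260/((1378 - 3546) + 1058583) = -664260/(-2168 + 1058583) = -664260/1056415 = -664260*1/1056415 = -132852/211283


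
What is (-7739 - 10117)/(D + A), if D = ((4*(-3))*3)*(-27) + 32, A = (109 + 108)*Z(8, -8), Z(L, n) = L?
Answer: -4464/685 ≈ -6.5168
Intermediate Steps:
A = 1736 (A = (109 + 108)*8 = 217*8 = 1736)
D = 1004 (D = -12*3*(-27) + 32 = -36*(-27) + 32 = 972 + 32 = 1004)
(-7739 - 10117)/(D + A) = (-7739 - 10117)/(1004 + 1736) = -17856/2740 = -17856*1/2740 = -4464/685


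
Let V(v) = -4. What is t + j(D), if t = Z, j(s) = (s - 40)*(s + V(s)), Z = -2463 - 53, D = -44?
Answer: 1516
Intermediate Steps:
Z = -2516
j(s) = (-40 + s)*(-4 + s) (j(s) = (s - 40)*(s - 4) = (-40 + s)*(-4 + s))
t = -2516
t + j(D) = -2516 + (160 + (-44)² - 44*(-44)) = -2516 + (160 + 1936 + 1936) = -2516 + 4032 = 1516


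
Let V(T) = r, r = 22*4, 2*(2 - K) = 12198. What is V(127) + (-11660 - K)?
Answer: -5475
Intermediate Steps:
K = -6097 (K = 2 - ½*12198 = 2 - 6099 = -6097)
r = 88
V(T) = 88
V(127) + (-11660 - K) = 88 + (-11660 - 1*(-6097)) = 88 + (-11660 + 6097) = 88 - 5563 = -5475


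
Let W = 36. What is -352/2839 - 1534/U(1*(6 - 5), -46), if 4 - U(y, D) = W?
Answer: 2171881/45424 ≈ 47.814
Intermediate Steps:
U(y, D) = -32 (U(y, D) = 4 - 1*36 = 4 - 36 = -32)
-352/2839 - 1534/U(1*(6 - 5), -46) = -352/2839 - 1534/(-32) = -352*1/2839 - 1534*(-1/32) = -352/2839 + 767/16 = 2171881/45424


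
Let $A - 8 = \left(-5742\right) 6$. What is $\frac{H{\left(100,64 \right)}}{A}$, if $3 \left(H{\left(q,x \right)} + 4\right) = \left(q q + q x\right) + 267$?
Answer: $- \frac{16655}{103332} \approx -0.16118$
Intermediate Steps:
$A = -34444$ ($A = 8 - 34452 = -34444$)
$H{\left(q,x \right)} = 85 + \frac{q^{2}}{3} + \frac{q x}{3}$ ($H{\left(q,x \right)} = -4 + \frac{\left(q q + q x\right) + 267}{3} = -4 + \frac{\left(q^{2} + q x\right) + 267}{3} = -4 + \frac{267 + q^{2} + q x}{3} = -4 + \left(89 + \frac{q^{2}}{3} + \frac{q x}{3}\right) = 85 + \frac{q^{2}}{3} + \frac{q x}{3}$)
$\frac{H{\left(100,64 \right)}}{A} = \frac{85 + \frac{100^{2}}{3} + \frac{1}{3} \cdot 100 \cdot 64}{-34444} = \left(85 + \frac{1}{3} \cdot 10000 + \frac{6400}{3}\right) \left(- \frac{1}{34444}\right) = \left(85 + \frac{10000}{3} + \frac{6400}{3}\right) \left(- \frac{1}{34444}\right) = \frac{16655}{3} \left(- \frac{1}{34444}\right) = - \frac{16655}{103332}$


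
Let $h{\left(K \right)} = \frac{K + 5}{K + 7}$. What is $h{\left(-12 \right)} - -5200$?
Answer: $\frac{26007}{5} \approx 5201.4$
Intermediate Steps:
$h{\left(K \right)} = \frac{5 + K}{7 + K}$
$h{\left(-12 \right)} - -5200 = \frac{5 - 12}{7 - 12} - -5200 = \frac{1}{-5} \left(-7\right) + 5200 = \left(- \frac{1}{5}\right) \left(-7\right) + 5200 = \frac{7}{5} + 5200 = \frac{26007}{5}$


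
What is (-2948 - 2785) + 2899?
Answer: -2834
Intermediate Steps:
(-2948 - 2785) + 2899 = -5733 + 2899 = -2834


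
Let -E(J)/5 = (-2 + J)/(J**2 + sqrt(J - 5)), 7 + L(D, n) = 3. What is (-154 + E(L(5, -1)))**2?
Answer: 65060032/2809 + 290376*I/2809 ≈ 23161.0 + 103.37*I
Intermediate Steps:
L(D, n) = -4 (L(D, n) = -7 + 3 = -4)
E(J) = -5*(-2 + J)/(J**2 + sqrt(-5 + J)) (E(J) = -5*(-2 + J)/(J**2 + sqrt(J - 5)) = -5*(-2 + J)/(J**2 + sqrt(-5 + J)))
(-154 + E(L(5, -1)))**2 = (-154 + 5*(2 - 1*(-4))/((-4)**2 + sqrt(-5 - 4)))**2 = (-154 + 5*(2 + 4)/(16 + sqrt(-9)))**2 = (-154 + 5*6/(16 + 3*I))**2 = (-154 + 5*((16 - 3*I)/265)*6)**2 = (-154 + (96/53 - 18*I/53))**2 = (-8066/53 - 18*I/53)**2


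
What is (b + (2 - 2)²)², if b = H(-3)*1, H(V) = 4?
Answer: 16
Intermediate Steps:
b = 4 (b = 4*1 = 4)
(b + (2 - 2)²)² = (4 + (2 - 2)²)² = (4 + 0²)² = (4 + 0)² = 4² = 16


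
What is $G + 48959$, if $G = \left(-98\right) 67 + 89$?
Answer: $42482$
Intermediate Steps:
$G = -6477$ ($G = -6566 + 89 = -6477$)
$G + 48959 = -6477 + 48959 = 42482$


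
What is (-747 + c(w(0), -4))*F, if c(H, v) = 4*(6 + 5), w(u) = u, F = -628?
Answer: 441484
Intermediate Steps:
c(H, v) = 44 (c(H, v) = 4*11 = 44)
(-747 + c(w(0), -4))*F = (-747 + 44)*(-628) = -703*(-628) = 441484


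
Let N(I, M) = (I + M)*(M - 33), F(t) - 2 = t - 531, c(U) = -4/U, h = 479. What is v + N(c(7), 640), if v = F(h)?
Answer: 2716582/7 ≈ 3.8808e+5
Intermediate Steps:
F(t) = -529 + t (F(t) = 2 + (t - 531) = 2 + (-531 + t) = -529 + t)
v = -50 (v = -529 + 479 = -50)
N(I, M) = (-33 + M)*(I + M) (N(I, M) = (I + M)*(-33 + M) = (-33 + M)*(I + M))
v + N(c(7), 640) = -50 + (640² - (-132)/7 - 33*640 - 4/7*640) = -50 + (409600 - (-132)/7 - 21120 - 4*⅐*640) = -50 + (409600 - 33*(-4/7) - 21120 - 4/7*640) = -50 + (409600 + 132/7 - 21120 - 2560/7) = -50 + 2716932/7 = 2716582/7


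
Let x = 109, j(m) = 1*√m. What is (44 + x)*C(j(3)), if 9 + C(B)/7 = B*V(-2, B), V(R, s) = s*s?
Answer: -9639 + 3213*√3 ≈ -4073.9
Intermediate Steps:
V(R, s) = s²
j(m) = √m
C(B) = -63 + 7*B³ (C(B) = -63 + 7*(B*B²) = -63 + 7*B³)
(44 + x)*C(j(3)) = (44 + 109)*(-63 + 7*(√3)³) = 153*(-63 + 7*(3*√3)) = 153*(-63 + 21*√3) = -9639 + 3213*√3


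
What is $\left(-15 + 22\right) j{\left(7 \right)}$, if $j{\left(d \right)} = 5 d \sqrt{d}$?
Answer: $245 \sqrt{7} \approx 648.21$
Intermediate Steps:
$j{\left(d \right)} = 5 d^{\frac{3}{2}}$
$\left(-15 + 22\right) j{\left(7 \right)} = \left(-15 + 22\right) 5 \cdot 7^{\frac{3}{2}} = 7 \cdot 5 \cdot 7 \sqrt{7} = 7 \cdot 35 \sqrt{7} = 245 \sqrt{7}$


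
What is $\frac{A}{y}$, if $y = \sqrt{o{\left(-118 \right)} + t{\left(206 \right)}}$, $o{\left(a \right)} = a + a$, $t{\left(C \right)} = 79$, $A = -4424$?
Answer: $\frac{4424 i \sqrt{157}}{157} \approx 353.07 i$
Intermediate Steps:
$o{\left(a \right)} = 2 a$
$y = i \sqrt{157}$ ($y = \sqrt{2 \left(-118\right) + 79} = \sqrt{-236 + 79} = \sqrt{-157} = i \sqrt{157} \approx 12.53 i$)
$\frac{A}{y} = - \frac{4424}{i \sqrt{157}} = - 4424 \left(- \frac{i \sqrt{157}}{157}\right) = \frac{4424 i \sqrt{157}}{157}$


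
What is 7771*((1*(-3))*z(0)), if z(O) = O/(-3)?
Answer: 0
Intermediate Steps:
z(O) = -O/3 (z(O) = O*(-⅓) = -O/3)
7771*((1*(-3))*z(0)) = 7771*((1*(-3))*(-⅓*0)) = 7771*(-3*0) = 7771*0 = 0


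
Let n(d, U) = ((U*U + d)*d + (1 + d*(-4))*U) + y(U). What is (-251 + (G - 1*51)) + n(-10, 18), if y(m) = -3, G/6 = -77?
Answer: -3169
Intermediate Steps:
G = -462 (G = 6*(-77) = -462)
n(d, U) = -3 + U*(1 - 4*d) + d*(d + U²) (n(d, U) = ((U*U + d)*d + (1 + d*(-4))*U) - 3 = ((U² + d)*d + (1 - 4*d)*U) - 3 = ((d + U²)*d + U*(1 - 4*d)) - 3 = (d*(d + U²) + U*(1 - 4*d)) - 3 = (U*(1 - 4*d) + d*(d + U²)) - 3 = -3 + U*(1 - 4*d) + d*(d + U²))
(-251 + (G - 1*51)) + n(-10, 18) = (-251 + (-462 - 1*51)) + (-3 + 18 + (-10)² - 10*18² - 4*18*(-10)) = (-251 + (-462 - 51)) + (-3 + 18 + 100 - 10*324 + 720) = (-251 - 513) + (-3 + 18 + 100 - 3240 + 720) = -764 - 2405 = -3169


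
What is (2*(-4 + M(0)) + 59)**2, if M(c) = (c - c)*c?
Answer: 2601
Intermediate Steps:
M(c) = 0 (M(c) = 0*c = 0)
(2*(-4 + M(0)) + 59)**2 = (2*(-4 + 0) + 59)**2 = (2*(-4) + 59)**2 = (-8 + 59)**2 = 51**2 = 2601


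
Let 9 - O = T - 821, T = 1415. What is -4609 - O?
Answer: -4024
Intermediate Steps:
O = -585 (O = 9 - (1415 - 821) = 9 - 1*594 = 9 - 594 = -585)
-4609 - O = -4609 - 1*(-585) = -4609 + 585 = -4024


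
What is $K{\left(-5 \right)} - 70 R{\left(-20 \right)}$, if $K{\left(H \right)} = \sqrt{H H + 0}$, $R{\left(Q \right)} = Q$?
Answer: $1405$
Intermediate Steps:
$K{\left(H \right)} = \sqrt{H^{2}}$ ($K{\left(H \right)} = \sqrt{H^{2} + 0} = \sqrt{H^{2}}$)
$K{\left(-5 \right)} - 70 R{\left(-20 \right)} = \sqrt{\left(-5\right)^{2}} - -1400 = \sqrt{25} + 1400 = 5 + 1400 = 1405$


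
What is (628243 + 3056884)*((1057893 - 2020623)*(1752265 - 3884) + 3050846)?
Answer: -6202863951916779068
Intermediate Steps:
(628243 + 3056884)*((1057893 - 2020623)*(1752265 - 3884) + 3050846) = 3685127*(-962730*1748381 + 3050846) = 3685127*(-1683218840130 + 3050846) = 3685127*(-1683215789284) = -6202863951916779068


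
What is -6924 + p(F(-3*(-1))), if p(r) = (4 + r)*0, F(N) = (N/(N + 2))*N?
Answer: -6924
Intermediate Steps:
F(N) = N²/(2 + N) (F(N) = (N/(2 + N))*N = N²/(2 + N))
p(r) = 0
-6924 + p(F(-3*(-1))) = -6924 + 0 = -6924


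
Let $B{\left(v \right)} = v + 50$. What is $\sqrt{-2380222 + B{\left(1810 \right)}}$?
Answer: $7 i \sqrt{48538} \approx 1542.2 i$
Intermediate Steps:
$B{\left(v \right)} = 50 + v$
$\sqrt{-2380222 + B{\left(1810 \right)}} = \sqrt{-2380222 + \left(50 + 1810\right)} = \sqrt{-2380222 + 1860} = \sqrt{-2378362} = 7 i \sqrt{48538}$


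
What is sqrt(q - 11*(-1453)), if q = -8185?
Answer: sqrt(7798) ≈ 88.306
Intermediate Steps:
sqrt(q - 11*(-1453)) = sqrt(-8185 - 11*(-1453)) = sqrt(-8185 + 15983) = sqrt(7798)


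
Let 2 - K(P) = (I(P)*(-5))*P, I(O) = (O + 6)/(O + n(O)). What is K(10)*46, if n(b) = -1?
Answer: 37628/9 ≈ 4180.9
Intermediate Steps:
I(O) = (6 + O)/(-1 + O) (I(O) = (O + 6)/(O - 1) = (6 + O)/(-1 + O))
K(P) = 2 + 5*P*(6 + P)/(-1 + P) (K(P) = 2 - ((6 + P)/(-1 + P))*(-5)*P = 2 - (-5*(6 + P)/(-1 + P))*P = 2 - (-5)*P*(6 + P)/(-1 + P) = 2 + 5*P*(6 + P)/(-1 + P))
K(10)*46 = ((-2 + 5*10² + 32*10)/(-1 + 10))*46 = ((-2 + 5*100 + 320)/9)*46 = ((-2 + 500 + 320)/9)*46 = ((⅑)*818)*46 = (818/9)*46 = 37628/9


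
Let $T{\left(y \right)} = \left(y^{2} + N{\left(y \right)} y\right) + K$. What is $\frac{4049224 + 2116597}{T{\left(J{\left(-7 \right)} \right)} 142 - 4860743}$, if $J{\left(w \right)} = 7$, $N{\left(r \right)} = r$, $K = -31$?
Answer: $- \frac{6165821}{4851229} \approx -1.271$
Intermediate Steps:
$T{\left(y \right)} = -31 + 2 y^{2}$ ($T{\left(y \right)} = \left(y^{2} + y y\right) - 31 = \left(y^{2} + y^{2}\right) - 31 = 2 y^{2} - 31 = -31 + 2 y^{2}$)
$\frac{4049224 + 2116597}{T{\left(J{\left(-7 \right)} \right)} 142 - 4860743} = \frac{4049224 + 2116597}{\left(-31 + 2 \cdot 7^{2}\right) 142 - 4860743} = \frac{6165821}{\left(-31 + 2 \cdot 49\right) 142 - 4860743} = \frac{6165821}{\left(-31 + 98\right) 142 - 4860743} = \frac{6165821}{67 \cdot 142 - 4860743} = \frac{6165821}{9514 - 4860743} = \frac{6165821}{-4851229} = 6165821 \left(- \frac{1}{4851229}\right) = - \frac{6165821}{4851229}$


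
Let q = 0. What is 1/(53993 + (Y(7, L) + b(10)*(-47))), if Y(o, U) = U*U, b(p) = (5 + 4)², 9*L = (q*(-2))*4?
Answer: 1/50186 ≈ 1.9926e-5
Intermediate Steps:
L = 0 (L = ((0*(-2))*4)/9 = (0*4)/9 = (⅑)*0 = 0)
b(p) = 81 (b(p) = 9² = 81)
Y(o, U) = U²
1/(53993 + (Y(7, L) + b(10)*(-47))) = 1/(53993 + (0² + 81*(-47))) = 1/(53993 + (0 - 3807)) = 1/(53993 - 3807) = 1/50186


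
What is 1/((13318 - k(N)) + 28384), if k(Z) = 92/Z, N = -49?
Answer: 49/2043490 ≈ 2.3979e-5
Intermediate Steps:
1/((13318 - k(N)) + 28384) = 1/((13318 - 92/(-49)) + 28384) = 1/((13318 - 92*(-1)/49) + 28384) = 1/((13318 - 1*(-92/49)) + 28384) = 1/((13318 + 92/49) + 28384) = 1/(652674/49 + 28384) = 1/(2043490/49) = 49/2043490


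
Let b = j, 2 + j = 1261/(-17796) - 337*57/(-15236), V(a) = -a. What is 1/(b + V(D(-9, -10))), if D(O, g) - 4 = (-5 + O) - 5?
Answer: 16946241/240465556 ≈ 0.070473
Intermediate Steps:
D(O, g) = -6 + O (D(O, g) = 4 + ((-5 + O) - 5) = 4 + (-10 + O) = -6 + O)
j = -13728059/16946241 (j = -2 + (1261/(-17796) - 337*57/(-15236)) = -2 + (1261*(-1/17796) - 19209*(-1/15236)) = -2 + (-1261/17796 + 19209/15236) = -2 + 20164423/16946241 = -13728059/16946241 ≈ -0.81009)
b = -13728059/16946241 ≈ -0.81009
1/(b + V(D(-9, -10))) = 1/(-13728059/16946241 - (-6 - 9)) = 1/(-13728059/16946241 - 1*(-15)) = 1/(-13728059/16946241 + 15) = 1/(240465556/16946241) = 16946241/240465556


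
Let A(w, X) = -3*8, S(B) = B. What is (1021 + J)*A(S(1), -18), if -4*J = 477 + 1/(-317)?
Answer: -6860520/317 ≈ -21642.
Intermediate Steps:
J = -37802/317 (J = -(477 + 1/(-317))/4 = -(477 - 1/317)/4 = -1/4*151208/317 = -37802/317 ≈ -119.25)
A(w, X) = -24
(1021 + J)*A(S(1), -18) = (1021 - 37802/317)*(-24) = (285855/317)*(-24) = -6860520/317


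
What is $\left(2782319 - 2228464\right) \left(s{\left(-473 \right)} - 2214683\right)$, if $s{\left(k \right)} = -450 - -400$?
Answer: $-1226640945715$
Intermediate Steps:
$s{\left(k \right)} = -50$ ($s{\left(k \right)} = -450 + 400 = -50$)
$\left(2782319 - 2228464\right) \left(s{\left(-473 \right)} - 2214683\right) = \left(2782319 - 2228464\right) \left(-50 - 2214683\right) = 553855 \left(-2214733\right) = -1226640945715$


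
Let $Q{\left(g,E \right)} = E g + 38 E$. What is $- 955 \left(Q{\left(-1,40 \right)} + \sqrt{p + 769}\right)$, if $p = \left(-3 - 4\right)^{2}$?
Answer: $-1413400 - 955 \sqrt{818} \approx -1.4407 \cdot 10^{6}$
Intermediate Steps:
$Q{\left(g,E \right)} = 38 E + E g$
$p = 49$ ($p = \left(-7\right)^{2} = 49$)
$- 955 \left(Q{\left(-1,40 \right)} + \sqrt{p + 769}\right) = - 955 \left(40 \left(38 - 1\right) + \sqrt{49 + 769}\right) = - 955 \left(40 \cdot 37 + \sqrt{818}\right) = - 955 \left(1480 + \sqrt{818}\right) = -1413400 - 955 \sqrt{818}$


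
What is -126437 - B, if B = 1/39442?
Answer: -4986928155/39442 ≈ -1.2644e+5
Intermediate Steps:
B = 1/39442 ≈ 2.5354e-5
-126437 - B = -126437 - 1*1/39442 = -126437 - 1/39442 = -4986928155/39442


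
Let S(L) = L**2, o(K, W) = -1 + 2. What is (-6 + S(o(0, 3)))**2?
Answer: 25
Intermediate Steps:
o(K, W) = 1
(-6 + S(o(0, 3)))**2 = (-6 + 1**2)**2 = (-6 + 1)**2 = (-5)**2 = 25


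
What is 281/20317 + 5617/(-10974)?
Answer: -111036895/222958758 ≈ -0.49802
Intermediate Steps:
281/20317 + 5617/(-10974) = 281*(1/20317) + 5617*(-1/10974) = 281/20317 - 5617/10974 = -111036895/222958758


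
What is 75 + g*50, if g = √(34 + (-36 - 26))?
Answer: 75 + 100*I*√7 ≈ 75.0 + 264.58*I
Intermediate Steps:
g = 2*I*√7 (g = √(34 - 62) = √(-28) = 2*I*√7 ≈ 5.2915*I)
75 + g*50 = 75 + (2*I*√7)*50 = 75 + 100*I*√7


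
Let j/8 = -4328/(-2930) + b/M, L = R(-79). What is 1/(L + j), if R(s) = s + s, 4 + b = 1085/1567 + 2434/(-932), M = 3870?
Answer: -4813988535/703781877976 ≈ -0.0068402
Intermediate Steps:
b = -4322317/730222 (b = -4 + (1085/1567 + 2434/(-932)) = -4 + (1085*(1/1567) + 2434*(-1/932)) = -4 + (1085/1567 - 1217/466) = -4 - 1401429/730222 = -4322317/730222 ≈ -5.9192)
R(s) = 2*s
L = -158 (L = 2*(-79) = -158)
j = 56828310554/4813988535 (j = 8*(-4328/(-2930) - 4322317/730222/3870) = 8*(-4328*(-1/2930) - 4322317/730222*1/3870) = 8*(2164/1465 - 100519/65719980) = 8*(28414155277/19255954140) = 56828310554/4813988535 ≈ 11.805)
1/(L + j) = 1/(-158 + 56828310554/4813988535) = 1/(-703781877976/4813988535) = -4813988535/703781877976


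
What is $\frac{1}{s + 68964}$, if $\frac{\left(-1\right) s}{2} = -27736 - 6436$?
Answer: $\frac{1}{137308} \approx 7.2829 \cdot 10^{-6}$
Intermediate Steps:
$s = 68344$ ($s = - 2 \left(-27736 - 6436\right) = \left(-2\right) \left(-34172\right) = 68344$)
$\frac{1}{s + 68964} = \frac{1}{68344 + 68964} = \frac{1}{137308}$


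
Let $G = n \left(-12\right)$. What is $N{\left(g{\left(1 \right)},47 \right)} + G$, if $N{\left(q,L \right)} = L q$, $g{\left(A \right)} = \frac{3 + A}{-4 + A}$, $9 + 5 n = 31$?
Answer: $- \frac{1732}{15} \approx -115.47$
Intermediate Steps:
$n = \frac{22}{5}$ ($n = - \frac{9}{5} + \frac{1}{5} \cdot 31 = - \frac{9}{5} + \frac{31}{5} = \frac{22}{5} \approx 4.4$)
$g{\left(A \right)} = \frac{3 + A}{-4 + A}$
$G = - \frac{264}{5}$ ($G = \frac{22}{5} \left(-12\right) = - \frac{264}{5} \approx -52.8$)
$N{\left(g{\left(1 \right)},47 \right)} + G = 47 \frac{3 + 1}{-4 + 1} - \frac{264}{5} = 47 \frac{1}{-3} \cdot 4 - \frac{264}{5} = 47 \left(\left(- \frac{1}{3}\right) 4\right) - \frac{264}{5} = 47 \left(- \frac{4}{3}\right) - \frac{264}{5} = - \frac{188}{3} - \frac{264}{5} = - \frac{1732}{15}$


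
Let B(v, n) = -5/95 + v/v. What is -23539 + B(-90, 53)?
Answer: -447223/19 ≈ -23538.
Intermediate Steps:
B(v, n) = 18/19 (B(v, n) = -5*1/95 + 1 = -1/19 + 1 = 18/19)
-23539 + B(-90, 53) = -23539 + 18/19 = -447223/19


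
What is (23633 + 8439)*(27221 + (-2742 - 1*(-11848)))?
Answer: 1165079544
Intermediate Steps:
(23633 + 8439)*(27221 + (-2742 - 1*(-11848))) = 32072*(27221 + (-2742 + 11848)) = 32072*(27221 + 9106) = 32072*36327 = 1165079544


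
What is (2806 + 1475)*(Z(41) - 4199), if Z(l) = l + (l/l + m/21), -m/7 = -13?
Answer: -17777566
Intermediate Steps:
m = 91 (m = -7*(-13) = 91)
Z(l) = 16/3 + l (Z(l) = l + (l/l + 91/21) = l + (1 + 91*(1/21)) = l + (1 + 13/3) = l + 16/3 = 16/3 + l)
(2806 + 1475)*(Z(41) - 4199) = (2806 + 1475)*((16/3 + 41) - 4199) = 4281*(139/3 - 4199) = 4281*(-12458/3) = -17777566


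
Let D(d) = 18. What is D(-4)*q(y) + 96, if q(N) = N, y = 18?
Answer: 420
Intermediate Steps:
D(-4)*q(y) + 96 = 18*18 + 96 = 324 + 96 = 420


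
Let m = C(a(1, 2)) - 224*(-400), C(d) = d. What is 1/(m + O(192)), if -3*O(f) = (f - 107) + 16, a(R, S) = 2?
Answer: 3/268705 ≈ 1.1165e-5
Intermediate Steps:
O(f) = 91/3 - f/3 (O(f) = -((f - 107) + 16)/3 = -((-107 + f) + 16)/3 = -(-91 + f)/3 = 91/3 - f/3)
m = 89602 (m = 2 - 224*(-400) = 2 + 89600 = 89602)
1/(m + O(192)) = 1/(89602 + (91/3 - ⅓*192)) = 1/(89602 + (91/3 - 64)) = 1/(89602 - 101/3) = 1/(268705/3) = 3/268705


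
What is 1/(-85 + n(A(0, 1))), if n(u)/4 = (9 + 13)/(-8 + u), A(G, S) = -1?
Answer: -9/853 ≈ -0.010551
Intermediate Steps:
n(u) = 88/(-8 + u) (n(u) = 4*((9 + 13)/(-8 + u)) = 4*(22/(-8 + u)) = 88/(-8 + u))
1/(-85 + n(A(0, 1))) = 1/(-85 + 88/(-8 - 1)) = 1/(-85 + 88/(-9)) = 1/(-85 + 88*(-⅑)) = 1/(-85 - 88/9) = 1/(-853/9) = -9/853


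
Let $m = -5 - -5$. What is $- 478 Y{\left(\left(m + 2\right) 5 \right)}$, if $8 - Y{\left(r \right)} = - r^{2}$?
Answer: $-51624$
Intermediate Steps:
$m = 0$ ($m = -5 + 5 = 0$)
$Y{\left(r \right)} = 8 + r^{2}$ ($Y{\left(r \right)} = 8 - - r^{2} = 8 + r^{2}$)
$- 478 Y{\left(\left(m + 2\right) 5 \right)} = - 478 \left(8 + \left(\left(0 + 2\right) 5\right)^{2}\right) = - 478 \left(8 + \left(2 \cdot 5\right)^{2}\right) = - 478 \left(8 + 10^{2}\right) = - 478 \left(8 + 100\right) = \left(-478\right) 108 = -51624$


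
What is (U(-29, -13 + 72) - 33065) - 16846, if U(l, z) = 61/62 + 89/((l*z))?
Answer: -5294559849/106082 ≈ -49910.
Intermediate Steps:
U(l, z) = 61/62 + 89/(l*z) (U(l, z) = 61*(1/62) + 89*(1/(l*z)) = 61/62 + 89/(l*z))
(U(-29, -13 + 72) - 33065) - 16846 = ((61/62 + 89/(-29*(-13 + 72))) - 33065) - 16846 = ((61/62 + 89*(-1/29)/59) - 33065) - 16846 = ((61/62 + 89*(-1/29)*(1/59)) - 33065) - 16846 = ((61/62 - 89/1711) - 33065) - 16846 = (98853/106082 - 33065) - 16846 = -3507502477/106082 - 16846 = -5294559849/106082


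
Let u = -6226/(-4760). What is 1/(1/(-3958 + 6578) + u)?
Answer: 155890/203961 ≈ 0.76431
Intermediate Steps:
u = 3113/2380 (u = -6226*(-1/4760) = 3113/2380 ≈ 1.3080)
1/(1/(-3958 + 6578) + u) = 1/(1/(-3958 + 6578) + 3113/2380) = 1/(1/2620 + 3113/2380) = 1/(203961/155890) = 155890/203961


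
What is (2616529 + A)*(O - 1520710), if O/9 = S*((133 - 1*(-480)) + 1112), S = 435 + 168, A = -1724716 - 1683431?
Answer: -6206969869570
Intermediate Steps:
A = -3408147
S = 603
O = 9361575 (O = 9*(603*((133 - 1*(-480)) + 1112)) = 9*(603*((133 + 480) + 1112)) = 9*(603*(613 + 1112)) = 9*(603*1725) = 9*1040175 = 9361575)
(2616529 + A)*(O - 1520710) = (2616529 - 3408147)*(9361575 - 1520710) = -791618*7840865 = -6206969869570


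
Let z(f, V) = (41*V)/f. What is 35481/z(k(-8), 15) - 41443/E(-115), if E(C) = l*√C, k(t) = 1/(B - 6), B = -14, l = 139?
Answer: -11827/4100 + 41443*I*√115/15985 ≈ -2.8846 + 27.803*I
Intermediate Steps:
k(t) = -1/20 (k(t) = 1/(-14 - 6) = 1/(-20) = -1/20)
E(C) = 139*√C
z(f, V) = 41*V/f
35481/z(k(-8), 15) - 41443/E(-115) = 35481/((41*15/(-1/20))) - 41443*(-I*√115/15985) = 35481/((41*15*(-20))) - 41443*(-I*√115/15985) = 35481/(-12300) - 41443*(-I*√115/15985) = 35481*(-1/12300) - (-41443)*I*√115/15985 = -11827/4100 + 41443*I*√115/15985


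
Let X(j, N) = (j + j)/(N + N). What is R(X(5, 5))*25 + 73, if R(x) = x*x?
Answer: 98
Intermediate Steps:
X(j, N) = j/N (X(j, N) = (2*j)/((2*N)) = (2*j)*(1/(2*N)) = j/N)
R(x) = x²
R(X(5, 5))*25 + 73 = (5/5)²*25 + 73 = (5*(⅕))²*25 + 73 = 1²*25 + 73 = 1*25 + 73 = 25 + 73 = 98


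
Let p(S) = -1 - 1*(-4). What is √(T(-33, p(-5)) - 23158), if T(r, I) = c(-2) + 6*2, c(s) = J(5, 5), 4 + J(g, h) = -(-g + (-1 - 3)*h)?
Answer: 25*I*√37 ≈ 152.07*I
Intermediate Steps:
p(S) = 3 (p(S) = -1 + 4 = 3)
J(g, h) = -4 + g + 4*h (J(g, h) = -4 - (-g + (-1 - 3)*h) = -4 - (-g - 4*h) = -4 + (g + 4*h) = -4 + g + 4*h)
c(s) = 21 (c(s) = -4 + 5 + 4*5 = -4 + 5 + 20 = 21)
T(r, I) = 33 (T(r, I) = 21 + 6*2 = 21 + 12 = 33)
√(T(-33, p(-5)) - 23158) = √(33 - 23158) = √(-23125) = 25*I*√37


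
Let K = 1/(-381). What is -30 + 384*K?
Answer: -3938/127 ≈ -31.008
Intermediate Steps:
K = -1/381 ≈ -0.0026247
-30 + 384*K = -30 + 384*(-1/381) = -30 - 128/127 = -3938/127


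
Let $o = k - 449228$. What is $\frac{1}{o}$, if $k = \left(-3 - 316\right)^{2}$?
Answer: $- \frac{1}{347467} \approx -2.878 \cdot 10^{-6}$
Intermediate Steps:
$k = 101761$ ($k = \left(-319\right)^{2} = 101761$)
$o = -347467$ ($o = 101761 - 449228 = -347467$)
$\frac{1}{o} = \frac{1}{-347467} = - \frac{1}{347467}$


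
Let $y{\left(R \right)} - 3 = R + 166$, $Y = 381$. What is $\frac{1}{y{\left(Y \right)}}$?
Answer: $\frac{1}{550} \approx 0.0018182$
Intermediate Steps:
$y{\left(R \right)} = 169 + R$ ($y{\left(R \right)} = 3 + \left(R + 166\right) = 3 + \left(166 + R\right) = 169 + R$)
$\frac{1}{y{\left(Y \right)}} = \frac{1}{169 + 381} = \frac{1}{550}$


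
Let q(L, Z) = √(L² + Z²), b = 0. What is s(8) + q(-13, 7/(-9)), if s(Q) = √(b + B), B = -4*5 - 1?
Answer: √13738/9 + I*√21 ≈ 13.023 + 4.5826*I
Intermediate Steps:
B = -21 (B = -20 - 1 = -21)
s(Q) = I*√21 (s(Q) = √(0 - 21) = √(-21) = I*√21)
s(8) + q(-13, 7/(-9)) = I*√21 + √((-13)² + (7/(-9))²) = I*√21 + √(169 + (7*(-⅑))²) = I*√21 + √(169 + (-7/9)²) = I*√21 + √(169 + 49/81) = I*√21 + √(13738/81) = I*√21 + √13738/9 = √13738/9 + I*√21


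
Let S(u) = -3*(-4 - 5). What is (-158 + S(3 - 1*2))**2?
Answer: 17161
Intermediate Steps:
S(u) = 27 (S(u) = -3*(-9) = 27)
(-158 + S(3 - 1*2))**2 = (-158 + 27)**2 = (-131)**2 = 17161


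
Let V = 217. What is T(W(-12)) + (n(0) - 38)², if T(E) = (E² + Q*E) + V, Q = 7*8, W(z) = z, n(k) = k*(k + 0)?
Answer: 1133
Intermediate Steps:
n(k) = k² (n(k) = k*k = k²)
Q = 56
T(E) = 217 + E² + 56*E (T(E) = (E² + 56*E) + 217 = 217 + E² + 56*E)
T(W(-12)) + (n(0) - 38)² = (217 + (-12)² + 56*(-12)) + (0² - 38)² = (217 + 144 - 672) + (0 - 38)² = -311 + (-38)² = -311 + 1444 = 1133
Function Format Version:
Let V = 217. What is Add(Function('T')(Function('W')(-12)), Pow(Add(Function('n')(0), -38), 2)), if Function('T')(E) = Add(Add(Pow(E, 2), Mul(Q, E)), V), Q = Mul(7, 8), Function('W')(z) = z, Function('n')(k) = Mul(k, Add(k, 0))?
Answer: 1133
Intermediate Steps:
Function('n')(k) = Pow(k, 2) (Function('n')(k) = Mul(k, k) = Pow(k, 2))
Q = 56
Function('T')(E) = Add(217, Pow(E, 2), Mul(56, E)) (Function('T')(E) = Add(Add(Pow(E, 2), Mul(56, E)), 217) = Add(217, Pow(E, 2), Mul(56, E)))
Add(Function('T')(Function('W')(-12)), Pow(Add(Function('n')(0), -38), 2)) = Add(Add(217, Pow(-12, 2), Mul(56, -12)), Pow(Add(Pow(0, 2), -38), 2)) = Add(Add(217, 144, -672), Pow(Add(0, -38), 2)) = Add(-311, Pow(-38, 2)) = Add(-311, 1444) = 1133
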